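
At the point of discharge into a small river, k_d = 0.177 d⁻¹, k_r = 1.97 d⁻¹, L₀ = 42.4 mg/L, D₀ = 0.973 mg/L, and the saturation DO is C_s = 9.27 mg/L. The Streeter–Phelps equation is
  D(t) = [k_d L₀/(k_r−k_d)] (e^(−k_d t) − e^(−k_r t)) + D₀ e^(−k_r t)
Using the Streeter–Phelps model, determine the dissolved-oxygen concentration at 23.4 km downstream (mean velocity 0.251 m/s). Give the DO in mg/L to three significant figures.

DO ≈ 6.20 mg/L

Travel time t = x/v = 23.4 km / (0.251 m/s) = 23400 m / 0.251 m/s = 93230 s = 1.079 d.
k_d L₀/(k_r−k_d) = 0.177×42.4/(1.97−0.177) = 7.505/1.793 = 4.186 mg/L.
e^(−k_d t) = e^(−0.177×1.079) = 0.8261; e^(−k_r t) = e^(−1.97×1.079) = 0.1194.
D = 4.186 × (0.8261 − 0.1194) + 0.973 × 0.1194 = 2.958 + 0.1161 = 3.074 mg/L.
DO = C_s − D = 9.27 − 3.074 = 6.196 mg/L.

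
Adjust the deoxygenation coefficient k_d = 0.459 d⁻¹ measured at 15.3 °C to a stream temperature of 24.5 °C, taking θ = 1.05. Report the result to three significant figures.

k_d ≈ 0.719 d⁻¹

k_d(T₂) = k_d(T₁) · θ^(T₂−T₁) = 0.459 × 1.05^(24.5−15.3)
= 0.459 × 1.05^9.20 = 0.459 × 1.567 = 0.7190 d⁻¹.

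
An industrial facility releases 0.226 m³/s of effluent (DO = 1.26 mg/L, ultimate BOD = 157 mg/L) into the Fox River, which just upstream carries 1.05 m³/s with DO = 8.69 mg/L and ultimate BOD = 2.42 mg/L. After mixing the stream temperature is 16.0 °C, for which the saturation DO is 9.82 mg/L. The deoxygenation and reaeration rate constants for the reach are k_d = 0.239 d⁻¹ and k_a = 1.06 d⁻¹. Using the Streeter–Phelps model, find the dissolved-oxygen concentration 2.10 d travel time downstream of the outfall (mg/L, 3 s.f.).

DO ≈ 5.24 mg/L

Mixed DO = (1.05×8.69 + 0.226×1.26)/(1.05+0.226) = 9.409/1.276 = 7.374 mg/L.
Mixed L₀ = (1.05×2.42 + 0.226×157)/(1.276) = 38.02/1.276 = 29.80 mg/L.
Initial deficit D₀ = C_s − DO₀ = 9.82 − 7.374 = 2.446 mg/L.
D(2.10) = [0.239×29.80/(1.06−0.239)](e^(−0.239×2.10) − e^(−1.06×2.10)) + 2.446 e^(−1.06×2.10)
= 8.675 × (0.6054 − 0.1080) + 2.446 × 0.1080 = 4.579 mg/L.
DO = 9.82 − 4.579 = 5.241 mg/L.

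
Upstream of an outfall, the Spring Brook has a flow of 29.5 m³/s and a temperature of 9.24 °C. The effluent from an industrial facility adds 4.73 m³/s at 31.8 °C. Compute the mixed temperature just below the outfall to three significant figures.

12.4 °C

Flow-weighted mixing: C = (Q_r C_r + Q_w C_w)/(Q_r + Q_w)
= (29.5×9.24 + 4.73×31.8)/(29.5 + 4.73) = 423.0/34.23 = 12.36 °C.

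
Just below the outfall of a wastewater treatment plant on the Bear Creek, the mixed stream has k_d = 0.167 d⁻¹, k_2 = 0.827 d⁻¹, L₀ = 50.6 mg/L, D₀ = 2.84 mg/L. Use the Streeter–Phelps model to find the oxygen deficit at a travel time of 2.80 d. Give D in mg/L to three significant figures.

D ≈ 7.04 mg/L

k_d L₀/(k_2−k_d) = 0.167×50.6/(0.827−0.167) = 8.450/0.6600 = 12.80 mg/L.
e^(−k_d t) = e^(−0.167×2.800) = 0.6265; e^(−k_2 t) = e^(−0.827×2.800) = 0.09871.
D = 12.80 × (0.6265 − 0.09871) + 2.84 × 0.09871 = 6.758 + 0.2803 = 7.038 mg/L.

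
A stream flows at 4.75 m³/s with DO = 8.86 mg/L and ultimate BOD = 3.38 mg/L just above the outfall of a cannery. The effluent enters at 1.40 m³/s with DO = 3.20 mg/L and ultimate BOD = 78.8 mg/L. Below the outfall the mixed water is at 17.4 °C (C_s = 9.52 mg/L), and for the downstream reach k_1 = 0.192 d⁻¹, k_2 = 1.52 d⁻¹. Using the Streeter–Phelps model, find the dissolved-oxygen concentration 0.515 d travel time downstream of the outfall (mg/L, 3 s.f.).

DO ≈ 7.30 mg/L

Mixed DO = (4.75×8.86 + 1.40×3.20)/(4.75+1.40) = 46.56/6.150 = 7.572 mg/L.
Mixed L₀ = (4.75×3.38 + 1.40×78.8)/(6.150) = 126.4/6.150 = 20.55 mg/L.
Initial deficit D₀ = C_s − DO₀ = 9.52 − 7.572 = 1.948 mg/L.
D(0.515) = [0.192×20.55/(1.52−0.192)](e^(−0.192×0.515) − e^(−1.52×0.515)) + 1.948 e^(−1.52×0.515)
= 2.971 × (0.9059 − 0.4571) + 1.948 × 0.4571 = 2.224 mg/L.
DO = 9.52 − 2.224 = 7.296 mg/L.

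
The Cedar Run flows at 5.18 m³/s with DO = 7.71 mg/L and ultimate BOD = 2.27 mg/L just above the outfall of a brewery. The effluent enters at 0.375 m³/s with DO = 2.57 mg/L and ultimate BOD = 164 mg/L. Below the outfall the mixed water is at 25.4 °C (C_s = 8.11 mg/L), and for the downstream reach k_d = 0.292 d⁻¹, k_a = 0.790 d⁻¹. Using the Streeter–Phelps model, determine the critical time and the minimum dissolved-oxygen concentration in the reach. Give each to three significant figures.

t_c ≈ 1.79 d; minimum DO ≈ 5.22 mg/L

Mixed DO = (5.18×7.71 + 0.375×2.57)/(5.18+0.375) = 40.90/5.555 = 7.363 mg/L.
Mixed L₀ = (5.18×2.27 + 0.375×164)/(5.555) = 73.26/5.555 = 13.19 mg/L.
Initial deficit D₀ = C_s − DO₀ = 8.11 − 7.363 = 0.7470 mg/L.
t_c = (1/0.4980) ln[(0.790/0.292)(1 − 0.7470×0.4980/(0.292×13.19))] = 2.008 × ln(2.444) = 1.795 d.
D_c = (0.292/0.790) × 13.19 × e^(−0.292×1.795) = 0.3696 × 13.19 × 0.5921 = 2.886 mg/L.
Minimum DO = 8.11 − 2.886 = 5.224 mg/L.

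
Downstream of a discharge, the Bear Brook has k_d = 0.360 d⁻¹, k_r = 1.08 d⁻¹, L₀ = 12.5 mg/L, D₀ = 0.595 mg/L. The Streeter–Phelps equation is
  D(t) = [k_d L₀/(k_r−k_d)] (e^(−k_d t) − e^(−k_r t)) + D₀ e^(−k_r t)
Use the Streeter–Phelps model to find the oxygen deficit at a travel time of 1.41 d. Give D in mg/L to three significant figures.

k_d L₀/(k_r−k_d) = 0.360×12.5/(1.08−0.360) = 4.500/0.7200 = 6.250 mg/L.
e^(−k_d t) = e^(−0.360×1.410) = 0.6019; e^(−k_r t) = e^(−1.08×1.410) = 0.2181.
D = 6.250 × (0.6019 − 0.2181) + 0.595 × 0.2181 = 2.399 + 0.1298 = 2.529 mg/L.

D ≈ 2.53 mg/L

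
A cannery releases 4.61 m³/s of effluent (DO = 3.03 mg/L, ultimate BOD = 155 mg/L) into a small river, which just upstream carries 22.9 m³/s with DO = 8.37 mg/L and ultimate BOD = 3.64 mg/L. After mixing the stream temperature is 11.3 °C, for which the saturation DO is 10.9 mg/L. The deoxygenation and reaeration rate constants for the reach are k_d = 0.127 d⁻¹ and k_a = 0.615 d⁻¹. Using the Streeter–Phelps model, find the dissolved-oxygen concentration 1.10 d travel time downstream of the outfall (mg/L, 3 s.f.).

Mixed DO = (22.9×8.37 + 4.61×3.03)/(22.9+4.61) = 205.6/27.51 = 7.475 mg/L.
Mixed L₀ = (22.9×3.64 + 4.61×155)/(27.51) = 797.9/27.51 = 29.00 mg/L.
Initial deficit D₀ = C_s − DO₀ = 10.9 − 7.475 = 3.425 mg/L.
D(1.10) = [0.127×29.00/(0.615−0.127)](e^(−0.127×1.10) − e^(−0.615×1.10)) + 3.425 e^(−0.615×1.10)
= 7.548 × (0.8696 − 0.5084) + 3.425 × 0.5084 = 4.468 mg/L.
DO = 10.9 − 4.468 = 6.432 mg/L.

DO ≈ 6.43 mg/L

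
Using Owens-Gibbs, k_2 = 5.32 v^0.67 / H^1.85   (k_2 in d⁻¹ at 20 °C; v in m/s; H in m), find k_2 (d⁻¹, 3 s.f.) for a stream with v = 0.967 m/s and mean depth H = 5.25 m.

k_2 = 5.32 × 0.967^0.67 / 5.25^1.85 = 5.32 × 0.9778 / 21.49 = 0.2420 d⁻¹.

k_2 ≈ 0.242 d⁻¹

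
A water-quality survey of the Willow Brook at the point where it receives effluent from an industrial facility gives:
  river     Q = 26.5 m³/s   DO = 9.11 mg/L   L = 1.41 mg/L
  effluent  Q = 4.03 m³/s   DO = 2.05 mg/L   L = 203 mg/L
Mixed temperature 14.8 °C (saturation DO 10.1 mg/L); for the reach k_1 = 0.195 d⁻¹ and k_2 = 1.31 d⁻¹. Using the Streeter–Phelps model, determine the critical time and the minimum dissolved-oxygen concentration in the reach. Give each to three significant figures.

Mixed DO = (26.5×9.11 + 4.03×2.05)/(26.5+4.03) = 249.7/30.53 = 8.178 mg/L.
Mixed L₀ = (26.5×1.41 + 4.03×203)/(30.53) = 855.5/30.53 = 28.02 mg/L.
Initial deficit D₀ = C_s − DO₀ = 10.1 − 8.178 = 1.922 mg/L.
t_c = (1/1.115) ln[(1.31/0.195)(1 − 1.922×1.115/(0.195×28.02))] = 0.8969 × ln(4.083) = 1.262 d.
D_c = (0.195/1.31) × 28.02 × e^(−0.195×1.262) = 0.1489 × 28.02 × 0.7819 = 3.261 mg/L.
Minimum DO = 10.1 − 3.261 = 6.839 mg/L.

t_c ≈ 1.26 d; minimum DO ≈ 6.84 mg/L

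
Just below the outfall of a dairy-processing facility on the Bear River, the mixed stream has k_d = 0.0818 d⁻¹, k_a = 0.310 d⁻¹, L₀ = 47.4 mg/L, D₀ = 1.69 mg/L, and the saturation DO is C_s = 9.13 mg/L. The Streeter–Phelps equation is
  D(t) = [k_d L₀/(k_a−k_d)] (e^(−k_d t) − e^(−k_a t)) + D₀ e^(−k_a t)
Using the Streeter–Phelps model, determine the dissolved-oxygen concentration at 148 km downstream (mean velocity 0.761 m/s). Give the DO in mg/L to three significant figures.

Travel time t = x/v = 148 km / (0.761 m/s) = 148000 m / 0.761 m/s = 194500 s = 2.251 d.
k_d L₀/(k_a−k_d) = 0.0818×47.4/(0.310−0.0818) = 3.877/0.2282 = 16.99 mg/L.
e^(−k_d t) = e^(−0.0818×2.251) = 0.8318; e^(−k_a t) = e^(−0.310×2.251) = 0.4977.
D = 16.99 × (0.8318 − 0.4977) + 1.69 × 0.4977 = 5.677 + 0.8411 = 6.519 mg/L.
DO = C_s − D = 9.13 − 6.519 = 2.611 mg/L.

DO ≈ 2.61 mg/L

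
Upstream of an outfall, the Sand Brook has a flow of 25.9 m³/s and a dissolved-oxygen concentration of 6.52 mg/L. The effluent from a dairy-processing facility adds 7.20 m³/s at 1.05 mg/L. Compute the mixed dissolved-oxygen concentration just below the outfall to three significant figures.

Flow-weighted mixing: C = (Q_r C_r + Q_w C_w)/(Q_r + Q_w)
= (25.9×6.52 + 7.20×1.05)/(25.9 + 7.20) = 176.4/33.10 = 5.330 mg/L.

5.33 mg/L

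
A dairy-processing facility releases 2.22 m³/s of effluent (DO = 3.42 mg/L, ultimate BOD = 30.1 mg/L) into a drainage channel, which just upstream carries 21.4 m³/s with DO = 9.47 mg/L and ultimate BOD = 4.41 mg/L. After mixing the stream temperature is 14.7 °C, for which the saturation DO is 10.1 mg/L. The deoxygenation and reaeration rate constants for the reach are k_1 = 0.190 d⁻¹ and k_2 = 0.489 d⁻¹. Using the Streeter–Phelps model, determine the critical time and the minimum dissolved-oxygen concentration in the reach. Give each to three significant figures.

t_c ≈ 2.08 d; minimum DO ≈ 8.31 mg/L

Mixed DO = (21.4×9.47 + 2.22×3.42)/(21.4+2.22) = 210.3/23.62 = 8.901 mg/L.
Mixed L₀ = (21.4×4.41 + 2.22×30.1)/(23.62) = 161.2/23.62 = 6.825 mg/L.
Initial deficit D₀ = C_s − DO₀ = 10.1 − 8.901 = 1.199 mg/L.
t_c = (1/0.2990) ln[(0.489/0.190)(1 − 1.199×0.2990/(0.190×6.825))] = 3.344 × ln(1.862) = 2.080 d.
D_c = (0.190/0.489) × 6.825 × e^(−0.190×2.080) = 0.3885 × 6.825 × 0.6736 = 1.786 mg/L.
Minimum DO = 10.1 − 1.786 = 8.314 mg/L.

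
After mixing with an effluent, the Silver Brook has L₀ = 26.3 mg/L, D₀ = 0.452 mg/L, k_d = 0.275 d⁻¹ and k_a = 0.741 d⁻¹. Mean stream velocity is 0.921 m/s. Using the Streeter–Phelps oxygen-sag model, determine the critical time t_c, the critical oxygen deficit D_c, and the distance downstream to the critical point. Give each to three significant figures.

t_c ≈ 2.06 d; D_c ≈ 5.53 mg/L; x_c ≈ 164 km

t_c = [1/(k_a−k_d)] ln[(k_a/k_d)(1 − D₀(k_a−k_d)/(k_d L₀))]
= [1/(0.741−0.275)] ln[(0.741/0.275)(1 − 0.452×0.4660/(0.275×26.3))]
= (1/0.4660) ln[2.695 × 0.9709] = 2.146 × ln(2.616) = 2.146 × 0.9617 = 2.064 d.
D_c = (k_d/k_a) L₀ e^(−k_d t_c) = (0.275/0.741) × 26.3 × e^(−0.275×2.064) = 0.3711 × 26.3 × 0.5669 = 5.534 mg/L.
x_c = v t_c = 0.921 m/s × 2.064 d × 86400 s/d = 164200 m ≈ 164 km.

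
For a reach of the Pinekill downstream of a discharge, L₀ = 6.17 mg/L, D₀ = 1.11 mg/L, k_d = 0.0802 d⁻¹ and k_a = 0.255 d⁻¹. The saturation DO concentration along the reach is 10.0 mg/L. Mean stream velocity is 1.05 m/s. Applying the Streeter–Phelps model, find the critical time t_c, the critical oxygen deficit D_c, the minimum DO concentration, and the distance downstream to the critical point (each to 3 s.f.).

t_c ≈ 3.77 d; D_c ≈ 1.43 mg/L; min DO ≈ 8.57 mg/L; x_c ≈ 342 km

At the critical point dD/dt = 0, so k_d L₀ e^(−k_d t) = k_a D. Substituting D(t) from the Streeter–Phelps equation and solving for t gives
t_c = ln[(k_a/k_d)(1 − D₀(k_a−k_d)/(k_d L₀))] / (k_a−k_d).
Here k_a−k_d = 0.1748 d⁻¹ and 1 − D₀(k_a−k_d)/(k_d L₀) = 1 − 1.11×0.1748/(0.0802×6.17) = 0.6079, so
t_c = ln(3.180 × 0.6079) / 0.1748 = 0.6590 / 0.1748 = 3.770 d.
D_c = (k_d/k_a) L₀ e^(−k_d t_c) = (0.0802/0.255) × 6.17 × e^(−0.0802×3.770) = 0.3145 × 6.17 × 0.7391 = 1.434 mg/L.
Minimum DO = C_s − D_c = 10.0 − 1.434 = 8.566 mg/L.
x_c = v t_c = 1.05 m/s × 3.770 d × 86400 s/d = 342000 m ≈ 342 km.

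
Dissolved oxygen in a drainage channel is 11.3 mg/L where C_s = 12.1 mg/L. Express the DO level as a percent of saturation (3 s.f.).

93.4 % saturation

% saturation = C/C_s × 100 = 11.3/12.1 × 100 = 93.4 %.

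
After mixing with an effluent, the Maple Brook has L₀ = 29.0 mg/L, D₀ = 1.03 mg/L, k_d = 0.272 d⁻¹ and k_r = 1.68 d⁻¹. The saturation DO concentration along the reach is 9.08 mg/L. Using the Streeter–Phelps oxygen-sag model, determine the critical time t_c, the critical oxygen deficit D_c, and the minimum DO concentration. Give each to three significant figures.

At the critical point dD/dt = 0, so k_d L₀ e^(−k_d t) = k_r D. Substituting D(t) from the Streeter–Phelps equation and solving for t gives
t_c = ln[(k_r/k_d)(1 − D₀(k_r−k_d)/(k_d L₀))] / (k_r−k_d).
Here k_r−k_d = 1.408 d⁻¹ and 1 − D₀(k_r−k_d)/(k_d L₀) = 1 − 1.03×1.408/(0.272×29.0) = 0.8161, so
t_c = ln(6.176 × 0.8161) / 1.408 = 1.618 / 1.408 = 1.149 d.
D_c = (k_d/k_r) L₀ e^(−k_d t_c) = (0.272/1.68) × 29.0 × e^(−0.272×1.149) = 0.1619 × 29.0 × 0.7316 = 3.435 mg/L.
Minimum DO = C_s − D_c = 9.08 − 3.435 = 5.645 mg/L.

t_c ≈ 1.15 d; D_c ≈ 3.44 mg/L; min DO ≈ 5.64 mg/L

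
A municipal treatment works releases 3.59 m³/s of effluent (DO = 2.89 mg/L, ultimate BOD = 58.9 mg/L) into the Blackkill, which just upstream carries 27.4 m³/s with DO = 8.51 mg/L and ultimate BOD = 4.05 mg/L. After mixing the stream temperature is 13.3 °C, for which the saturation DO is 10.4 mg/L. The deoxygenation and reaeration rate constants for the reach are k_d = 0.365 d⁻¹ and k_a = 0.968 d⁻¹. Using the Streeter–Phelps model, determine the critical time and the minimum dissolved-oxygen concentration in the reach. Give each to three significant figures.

Mixed DO = (27.4×8.51 + 3.59×2.89)/(27.4+3.59) = 243.5/30.99 = 7.859 mg/L.
Mixed L₀ = (27.4×4.05 + 3.59×58.9)/(30.99) = 322.4/30.99 = 10.40 mg/L.
Initial deficit D₀ = C_s − DO₀ = 10.4 − 7.859 = 2.541 mg/L.
t_c = (1/0.6030) ln[(0.968/0.365)(1 − 2.541×0.6030/(0.365×10.40))] = 1.658 × ln(1.582) = 0.7607 d.
D_c = (0.365/0.968) × 10.40 × e^(−0.365×0.7607) = 0.3771 × 10.40 × 0.7576 = 2.972 mg/L.
Minimum DO = 10.4 − 2.972 = 7.428 mg/L.

t_c ≈ 0.761 d; minimum DO ≈ 7.43 mg/L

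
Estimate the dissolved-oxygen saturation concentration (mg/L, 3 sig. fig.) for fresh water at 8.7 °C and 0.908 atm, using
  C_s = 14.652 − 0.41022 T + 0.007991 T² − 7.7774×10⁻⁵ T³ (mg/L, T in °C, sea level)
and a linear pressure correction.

C_s ≈ 10.6 mg/L

At sea level: C_s = 14.652 − 0.41022×8.7 + 0.007991×8.7² − 7.7774×10⁻⁵×8.7³ = 11.64 mg/L.
Pressure correction: C_s' = 11.64 × 0.908 = 10.57 mg/L.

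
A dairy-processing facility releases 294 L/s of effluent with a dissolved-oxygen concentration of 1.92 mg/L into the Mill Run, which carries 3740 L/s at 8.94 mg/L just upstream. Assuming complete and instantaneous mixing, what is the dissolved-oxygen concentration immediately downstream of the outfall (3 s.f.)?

Flow-weighted mixing: C = (Q_r C_r + Q_w C_w)/(Q_r + Q_w)
= (3740×8.94 + 294×1.92)/(3740 + 294) = 34000/4034 = 8.428 mg/L.

8.43 mg/L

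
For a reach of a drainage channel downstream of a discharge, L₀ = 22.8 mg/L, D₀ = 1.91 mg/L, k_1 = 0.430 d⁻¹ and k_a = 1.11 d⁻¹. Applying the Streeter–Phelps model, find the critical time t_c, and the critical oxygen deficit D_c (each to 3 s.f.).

With k_a/k_1 = 2.581 and 1 − D₀(k_a−k_1)/(k_1 L₀) = 0.8675,
t_c = ln(2.581 × 0.8675) / (1.11 − 0.430) = ln(2.239) / 0.6800 = 0.8062/0.6800 = 1.186 d.
L(t_c) = L₀ e^(−k_1 t_c) = 22.8 × 0.6006 = 13.69 mg/L, and at the critical point k_a D_c = k_1 L, so D_c = (0.430/1.11) × 13.69 = 5.305 mg/L.

t_c ≈ 1.19 d; D_c ≈ 5.30 mg/L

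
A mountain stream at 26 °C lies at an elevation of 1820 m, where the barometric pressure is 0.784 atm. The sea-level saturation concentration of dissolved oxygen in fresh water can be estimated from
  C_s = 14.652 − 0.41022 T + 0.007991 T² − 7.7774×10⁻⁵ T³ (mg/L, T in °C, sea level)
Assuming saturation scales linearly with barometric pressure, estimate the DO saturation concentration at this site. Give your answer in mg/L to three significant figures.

C_s ≈ 6.29 mg/L

At sea level: C_s = 14.652 − 0.41022×26 + 0.007991×26² − 7.7774×10⁻⁵×26³ = 8.021 mg/L.
Pressure correction: C_s' = 8.021 × 0.784 = 6.289 mg/L.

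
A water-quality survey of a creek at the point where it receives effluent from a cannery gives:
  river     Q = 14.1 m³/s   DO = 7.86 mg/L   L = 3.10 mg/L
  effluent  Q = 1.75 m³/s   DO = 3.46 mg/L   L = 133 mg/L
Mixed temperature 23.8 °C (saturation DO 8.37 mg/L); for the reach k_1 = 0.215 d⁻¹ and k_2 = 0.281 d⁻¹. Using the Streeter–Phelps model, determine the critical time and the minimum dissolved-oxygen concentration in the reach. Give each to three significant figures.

Mixed DO = (14.1×7.86 + 1.75×3.46)/(14.1+1.75) = 116.9/15.85 = 7.374 mg/L.
Mixed L₀ = (14.1×3.10 + 1.75×133)/(15.85) = 276.5/15.85 = 17.44 mg/L.
Initial deficit D₀ = C_s − DO₀ = 8.37 − 7.374 = 0.9958 mg/L.
t_c = (1/0.06600) ln[(0.281/0.215)(1 − 0.9958×0.06600/(0.215×17.44))] = 15.15 × ln(1.284) = 3.788 d.
D_c = (0.215/0.281) × 17.44 × e^(−0.215×3.788) = 0.7651 × 17.44 × 0.4429 = 5.910 mg/L.
Minimum DO = 8.37 − 5.910 = 2.460 mg/L.

t_c ≈ 3.79 d; minimum DO ≈ 2.46 mg/L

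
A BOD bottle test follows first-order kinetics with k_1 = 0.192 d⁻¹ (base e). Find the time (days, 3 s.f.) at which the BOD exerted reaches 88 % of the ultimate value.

t ≈ 11.0 d

y/L₀ = 1 − e^(−k_1 t) = 0.88 ⇒ e^(−k_1 t) = 0.120
t = −ln(0.120) / 0.192 = 2.120 / 0.192 = 11.04 d.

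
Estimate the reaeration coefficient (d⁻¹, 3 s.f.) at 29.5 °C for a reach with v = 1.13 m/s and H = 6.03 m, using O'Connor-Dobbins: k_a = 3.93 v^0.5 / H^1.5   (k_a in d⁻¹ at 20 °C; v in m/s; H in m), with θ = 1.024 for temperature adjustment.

k_a(20) = 3.93 × 1.13^0.5 / 6.03^1.5 = 3.93 × 1.063 / 14.81 = 0.2821 d⁻¹.
k_a(29.5) = 0.2821 × 1.024^(29.5−20) = 0.2821 × 1.253 = 0.3534 d⁻¹.

k_a ≈ 0.353 d⁻¹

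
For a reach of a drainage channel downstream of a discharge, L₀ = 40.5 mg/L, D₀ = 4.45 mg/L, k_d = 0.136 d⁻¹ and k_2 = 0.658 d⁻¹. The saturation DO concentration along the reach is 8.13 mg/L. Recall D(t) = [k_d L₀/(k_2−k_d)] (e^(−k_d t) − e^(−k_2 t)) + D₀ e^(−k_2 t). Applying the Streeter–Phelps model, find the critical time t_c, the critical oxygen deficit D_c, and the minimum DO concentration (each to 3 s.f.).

t_c ≈ 1.97 d; D_c ≈ 6.40 mg/L; min DO ≈ 1.73 mg/L

t_c = [1/(k_2−k_d)] ln[(k_2/k_d)(1 − D₀(k_2−k_d)/(k_d L₀))]
= [1/(0.658−0.136)] ln[(0.658/0.136)(1 − 4.45×0.5220/(0.136×40.5))]
= (1/0.5220) ln[4.838 × 0.5783] = 1.916 × ln(2.798) = 1.916 × 1.029 = 1.971 d.
L(t_c) = L₀ e^(−k_d t_c) = 40.5 × 0.7649 = 30.98 mg/L, and at the critical point k_2 D_c = k_d L, so D_c = (0.136/0.658) × 30.98 = 6.403 mg/L.
Minimum DO = C_s − D_c = 8.13 − 6.403 = 1.727 mg/L.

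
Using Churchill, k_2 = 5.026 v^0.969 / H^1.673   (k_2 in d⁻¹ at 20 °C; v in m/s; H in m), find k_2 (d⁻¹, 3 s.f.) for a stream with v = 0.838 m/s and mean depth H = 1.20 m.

k_2 = 5.026 × 0.838^0.969 / 1.20^1.673 = 5.026 × 0.8426 / 1.357 = 3.122 d⁻¹.

k_2 ≈ 3.12 d⁻¹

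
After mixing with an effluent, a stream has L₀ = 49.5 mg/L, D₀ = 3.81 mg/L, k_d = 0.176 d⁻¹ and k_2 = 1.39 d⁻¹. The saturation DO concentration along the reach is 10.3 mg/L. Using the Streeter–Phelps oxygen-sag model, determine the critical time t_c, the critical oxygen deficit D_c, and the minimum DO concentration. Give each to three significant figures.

t_c ≈ 1.08 d; D_c ≈ 5.18 mg/L; min DO ≈ 5.12 mg/L

t_c = [1/(k_2−k_d)] ln[(k_2/k_d)(1 − D₀(k_2−k_d)/(k_d L₀))]
= [1/(1.39−0.176)] ln[(1.39/0.176)(1 − 3.81×1.214/(0.176×49.5))]
= (1/1.214) ln[7.898 × 0.4691] = 0.8237 × ln(3.705) = 0.8237 × 1.310 = 1.079 d.
L(t_c) = L₀ e^(−k_d t_c) = 49.5 × 0.8271 = 40.94 mg/L, and at the critical point k_2 D_c = k_d L, so D_c = (0.176/1.39) × 40.94 = 5.184 mg/L.
Minimum DO = C_s − D_c = 10.3 − 5.184 = 5.116 mg/L.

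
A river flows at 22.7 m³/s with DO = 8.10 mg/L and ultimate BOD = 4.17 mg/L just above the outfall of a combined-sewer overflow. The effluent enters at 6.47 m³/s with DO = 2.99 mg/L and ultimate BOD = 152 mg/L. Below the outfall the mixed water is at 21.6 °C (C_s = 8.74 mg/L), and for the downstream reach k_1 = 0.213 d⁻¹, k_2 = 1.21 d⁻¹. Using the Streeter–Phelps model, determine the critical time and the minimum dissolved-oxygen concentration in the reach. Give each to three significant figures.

t_c ≈ 1.49 d; minimum DO ≈ 4.00 mg/L

Mixed DO = (22.7×8.10 + 6.47×2.99)/(22.7+6.47) = 203.2/29.17 = 6.967 mg/L.
Mixed L₀ = (22.7×4.17 + 6.47×152)/(29.17) = 1078/29.17 = 36.96 mg/L.
Initial deficit D₀ = C_s − DO₀ = 8.74 − 6.967 = 1.773 mg/L.
t_c = (1/0.9970) ln[(1.21/0.213)(1 − 1.773×0.9970/(0.213×36.96))] = 1.003 × ln(4.405) = 1.487 d.
D_c = (0.213/1.21) × 36.96 × e^(−0.213×1.487) = 0.1760 × 36.96 × 0.7285 = 4.740 mg/L.
Minimum DO = 8.74 − 4.740 = 4.000 mg/L.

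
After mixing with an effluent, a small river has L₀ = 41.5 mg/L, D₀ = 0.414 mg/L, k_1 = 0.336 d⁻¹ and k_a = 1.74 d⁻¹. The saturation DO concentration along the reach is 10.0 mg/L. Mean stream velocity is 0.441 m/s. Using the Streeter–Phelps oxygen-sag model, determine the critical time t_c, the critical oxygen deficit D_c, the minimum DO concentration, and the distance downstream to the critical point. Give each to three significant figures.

t_c = [1/(k_a−k_1)] ln[(k_a/k_1)(1 − D₀(k_a−k_1)/(k_1 L₀))]
= [1/(1.74−0.336)] ln[(1.74/0.336)(1 − 0.414×1.404/(0.336×41.5))]
= (1/1.404) ln[5.179 × 0.9583] = 0.7123 × ln(4.963) = 0.7123 × 1.602 = 1.141 d.
D_c = (k_1/k_a) L₀ e^(−k_1 t_c) = (0.336/1.74) × 41.5 × e^(−0.336×1.141) = 0.1931 × 41.5 × 0.6816 = 5.462 mg/L.
Minimum DO = C_s − D_c = 10.0 − 5.462 = 4.538 mg/L.
x_c = v t_c = 0.441 m/s × 1.141 d × 86400 s/d = 43470 m ≈ 43.5 km.

t_c ≈ 1.14 d; D_c ≈ 5.46 mg/L; min DO ≈ 4.54 mg/L; x_c ≈ 43.5 km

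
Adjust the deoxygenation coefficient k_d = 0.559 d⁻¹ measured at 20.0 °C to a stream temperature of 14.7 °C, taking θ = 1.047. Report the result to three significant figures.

k_d ≈ 0.438 d⁻¹

k_d(T₂) = k_d(T₁) · θ^(T₂−T₁) = 0.559 × 1.047^(14.7−20.0)
= 0.559 × 1.047^-5.30 = 0.559 × 0.7839 = 0.4382 d⁻¹.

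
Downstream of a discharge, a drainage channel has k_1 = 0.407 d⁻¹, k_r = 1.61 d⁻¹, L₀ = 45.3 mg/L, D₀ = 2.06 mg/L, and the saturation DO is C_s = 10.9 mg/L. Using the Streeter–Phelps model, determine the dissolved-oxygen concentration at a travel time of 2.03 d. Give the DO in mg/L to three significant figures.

DO ≈ 4.70 mg/L

k_1 L₀/(k_r−k_1) = 0.407×45.3/(1.61−0.407) = 18.44/1.203 = 15.33 mg/L.
e^(−k_1 t) = e^(−0.407×2.030) = 0.4377; e^(−k_r t) = e^(−1.61×2.030) = 0.03807.
D = 15.33 × (0.4377 − 0.03807) + 2.06 × 0.03807 = 6.125 + 0.07843 = 6.203 mg/L.
DO = C_s − D = 10.9 − 6.203 = 4.697 mg/L.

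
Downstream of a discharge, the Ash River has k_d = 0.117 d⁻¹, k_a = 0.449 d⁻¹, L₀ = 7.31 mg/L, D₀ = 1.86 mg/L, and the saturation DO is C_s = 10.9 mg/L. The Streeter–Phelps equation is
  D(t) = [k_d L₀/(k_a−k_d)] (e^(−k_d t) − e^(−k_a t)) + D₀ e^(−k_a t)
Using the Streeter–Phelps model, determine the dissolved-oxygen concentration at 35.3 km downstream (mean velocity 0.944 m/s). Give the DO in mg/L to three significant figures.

Travel time t = x/v = 35.3 km / (0.944 m/s) = 35300 m / 0.944 m/s = 37390 s = 0.4328 d.
k_d L₀/(k_a−k_d) = 0.117×7.31/(0.449−0.117) = 0.8553/0.3320 = 2.576 mg/L.
e^(−k_d t) = e^(−0.117×0.4328) = 0.9506; e^(−k_a t) = e^(−0.449×0.4328) = 0.8234.
D = 2.576 × (0.9506 − 0.8234) + 1.86 × 0.8234 = 0.3278 + 1.532 = 1.859 mg/L.
DO = C_s − D = 10.9 − 1.859 = 9.041 mg/L.

DO ≈ 9.04 mg/L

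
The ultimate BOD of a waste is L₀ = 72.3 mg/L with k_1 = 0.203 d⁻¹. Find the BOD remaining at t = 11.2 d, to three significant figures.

L ≈ 7.44 mg/L

L_t = L₀ e^(−k_1 t) = 72.3 × e^(−0.203×11.2) = 72.3 × 0.1029 = 7.443 mg/L.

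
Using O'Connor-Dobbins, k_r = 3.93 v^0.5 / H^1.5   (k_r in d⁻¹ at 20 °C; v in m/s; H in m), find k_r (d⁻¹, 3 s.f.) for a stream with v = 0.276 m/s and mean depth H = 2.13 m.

k_r ≈ 0.664 d⁻¹

k_r = 3.93 × 0.276^0.5 / 2.13^1.5 = 3.93 × 0.5254 / 3.109 = 0.6642 d⁻¹.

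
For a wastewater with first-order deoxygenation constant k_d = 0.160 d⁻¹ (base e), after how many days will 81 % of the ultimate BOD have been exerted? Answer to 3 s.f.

y/L₀ = 1 − e^(−k_d t) = 0.81 ⇒ e^(−k_d t) = 0.190
t = −ln(0.190) / 0.160 = 1.661 / 0.160 = 10.38 d.

t ≈ 10.4 d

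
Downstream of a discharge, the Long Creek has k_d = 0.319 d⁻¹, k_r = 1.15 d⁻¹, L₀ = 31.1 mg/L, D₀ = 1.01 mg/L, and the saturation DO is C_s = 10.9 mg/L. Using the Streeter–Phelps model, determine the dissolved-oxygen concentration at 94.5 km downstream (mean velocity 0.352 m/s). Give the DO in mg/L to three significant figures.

DO ≈ 6.78 mg/L

Travel time t = x/v = 94.5 km / (0.352 m/s) = 94500 m / 0.352 m/s = 268500 s = 3.107 d.
k_d L₀/(k_r−k_d) = 0.319×31.1/(1.15−0.319) = 9.921/0.8310 = 11.94 mg/L.
e^(−k_d t) = e^(−0.319×3.107) = 0.3711; e^(−k_r t) = e^(−1.15×3.107) = 0.02806.
D = 11.94 × (0.3711 − 0.02806) + 1.01 × 0.02806 = 4.096 + 0.02834 = 4.124 mg/L.
DO = C_s − D = 10.9 − 4.124 = 6.776 mg/L.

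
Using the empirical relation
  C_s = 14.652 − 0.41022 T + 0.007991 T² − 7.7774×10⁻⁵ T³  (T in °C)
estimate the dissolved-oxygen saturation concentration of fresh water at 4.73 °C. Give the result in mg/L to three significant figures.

C_s = 14.652 − 0.41022×4.73 + 0.007991×4.73² − 7.7774×10⁻⁵×4.73³ = 12.88 mg/L.

C_s ≈ 12.9 mg/L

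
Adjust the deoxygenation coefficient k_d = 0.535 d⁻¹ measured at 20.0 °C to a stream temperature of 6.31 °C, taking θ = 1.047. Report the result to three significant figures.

k_d(T₂) = k_d(T₁) · θ^(T₂−T₁) = 0.535 × 1.047^(6.31−20.0)
= 0.535 × 1.047^-13.7 = 0.535 × 0.5332 = 0.2853 d⁻¹.

k_d ≈ 0.285 d⁻¹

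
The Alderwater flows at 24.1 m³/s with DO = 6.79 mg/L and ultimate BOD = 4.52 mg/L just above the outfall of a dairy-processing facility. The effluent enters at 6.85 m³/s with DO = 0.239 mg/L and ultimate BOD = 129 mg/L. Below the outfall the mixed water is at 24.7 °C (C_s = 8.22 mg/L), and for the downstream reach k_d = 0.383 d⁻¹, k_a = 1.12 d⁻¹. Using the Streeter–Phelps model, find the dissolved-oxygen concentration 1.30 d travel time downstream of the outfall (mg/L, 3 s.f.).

DO ≈ 1.30 mg/L

Mixed DO = (24.1×6.79 + 6.85×0.239)/(24.1+6.85) = 165.3/30.95 = 5.340 mg/L.
Mixed L₀ = (24.1×4.52 + 6.85×129)/(30.95) = 992.6/30.95 = 32.07 mg/L.
Initial deficit D₀ = C_s − DO₀ = 8.22 − 5.340 = 2.880 mg/L.
D(1.30) = [0.383×32.07/(1.12−0.383)](e^(−0.383×1.30) − e^(−1.12×1.30)) + 2.880 e^(−1.12×1.30)
= 16.67 × (0.6078 − 0.2332) + 2.880 × 0.2332 = 6.915 mg/L.
DO = 8.22 − 6.915 = 1.305 mg/L.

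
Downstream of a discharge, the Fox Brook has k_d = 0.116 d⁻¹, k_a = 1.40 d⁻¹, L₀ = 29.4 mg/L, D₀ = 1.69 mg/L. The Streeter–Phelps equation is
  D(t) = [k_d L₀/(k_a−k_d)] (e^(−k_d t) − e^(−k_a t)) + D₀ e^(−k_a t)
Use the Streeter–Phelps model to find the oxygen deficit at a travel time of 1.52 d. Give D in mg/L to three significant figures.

D ≈ 2.11 mg/L

k_d L₀/(k_a−k_d) = 0.116×29.4/(1.40−0.116) = 3.410/1.284 = 2.656 mg/L.
e^(−k_d t) = e^(−0.116×1.520) = 0.8383; e^(−k_a t) = e^(−1.40×1.520) = 0.1191.
D = 2.656 × (0.8383 − 0.1191) + 1.69 × 0.1191 = 1.910 + 0.2012 = 2.112 mg/L.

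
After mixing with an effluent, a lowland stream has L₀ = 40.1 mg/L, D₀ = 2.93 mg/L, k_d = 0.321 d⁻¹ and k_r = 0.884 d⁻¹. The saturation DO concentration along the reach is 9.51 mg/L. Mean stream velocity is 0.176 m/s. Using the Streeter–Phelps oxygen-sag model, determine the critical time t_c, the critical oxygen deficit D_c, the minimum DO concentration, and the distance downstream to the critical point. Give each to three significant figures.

At the critical point dD/dt = 0, so k_d L₀ e^(−k_d t) = k_r D. Substituting D(t) from the Streeter–Phelps equation and solving for t gives
t_c = ln[(k_r/k_d)(1 − D₀(k_r−k_d)/(k_d L₀))] / (k_r−k_d).
Here k_r−k_d = 0.5630 d⁻¹ and 1 − D₀(k_r−k_d)/(k_d L₀) = 1 − 2.93×0.5630/(0.321×40.1) = 0.8718, so
t_c = ln(2.754 × 0.8718) / 0.5630 = 0.8759 / 0.5630 = 1.556 d.
L(t_c) = L₀ e^(−k_d t_c) = 40.1 × 0.6069 = 24.34 mg/L, and at the critical point k_r D_c = k_d L, so D_c = (0.321/0.884) × 24.34 = 8.837 mg/L.
Minimum DO = C_s − D_c = 9.51 − 8.837 = 0.6728 mg/L.
x_c = v t_c = 0.176 m/s × 1.556 d × 86400 s/d = 23660 m ≈ 23.7 km.

t_c ≈ 1.56 d; D_c ≈ 8.84 mg/L; min DO ≈ 0.673 mg/L; x_c ≈ 23.7 km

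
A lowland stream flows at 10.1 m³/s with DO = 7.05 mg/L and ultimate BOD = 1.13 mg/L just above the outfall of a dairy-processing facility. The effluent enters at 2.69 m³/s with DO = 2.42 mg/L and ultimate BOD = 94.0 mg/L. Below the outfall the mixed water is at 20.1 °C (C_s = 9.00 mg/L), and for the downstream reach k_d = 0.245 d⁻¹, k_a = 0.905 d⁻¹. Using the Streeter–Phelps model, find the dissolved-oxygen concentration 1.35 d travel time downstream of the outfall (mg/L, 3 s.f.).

DO ≈ 4.89 mg/L

Mixed DO = (10.1×7.05 + 2.69×2.42)/(10.1+2.69) = 77.71/12.79 = 6.076 mg/L.
Mixed L₀ = (10.1×1.13 + 2.69×94.0)/(12.79) = 264.3/12.79 = 20.66 mg/L.
Initial deficit D₀ = C_s − DO₀ = 9.00 − 6.076 = 2.924 mg/L.
D(1.35) = [0.245×20.66/(0.905−0.245)](e^(−0.245×1.35) − e^(−0.905×1.35)) + 2.924 e^(−0.905×1.35)
= 7.670 × (0.7184 − 0.2947) + 2.924 × 0.2947 = 4.111 mg/L.
DO = 9.00 − 4.111 = 4.889 mg/L.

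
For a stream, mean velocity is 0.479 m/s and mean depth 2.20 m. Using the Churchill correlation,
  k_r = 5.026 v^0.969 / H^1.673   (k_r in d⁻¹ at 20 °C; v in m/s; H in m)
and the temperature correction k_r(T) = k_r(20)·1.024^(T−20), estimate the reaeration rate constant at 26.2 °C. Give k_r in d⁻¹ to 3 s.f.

k_r(20) = 5.026 × 0.479^0.969 / 2.20^1.673 = 5.026 × 0.4901 / 3.740 = 0.6586 d⁻¹.
k_r(26.2) = 0.6586 × 1.024^(26.2−20) = 0.6586 × 1.158 = 0.7629 d⁻¹.

k_r ≈ 0.763 d⁻¹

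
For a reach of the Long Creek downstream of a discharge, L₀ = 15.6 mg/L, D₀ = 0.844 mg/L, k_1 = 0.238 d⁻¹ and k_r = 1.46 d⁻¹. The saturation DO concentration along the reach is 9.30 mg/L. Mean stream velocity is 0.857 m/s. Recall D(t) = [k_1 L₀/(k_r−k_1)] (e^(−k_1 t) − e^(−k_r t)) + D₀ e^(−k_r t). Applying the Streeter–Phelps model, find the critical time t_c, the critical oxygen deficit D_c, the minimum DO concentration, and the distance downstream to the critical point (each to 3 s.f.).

t_c ≈ 1.22 d; D_c ≈ 1.90 mg/L; min DO ≈ 7.40 mg/L; x_c ≈ 90.2 km

With k_r/k_1 = 6.134 and 1 − D₀(k_r−k_1)/(k_1 L₀) = 0.7222,
t_c = ln(6.134 × 0.7222) / (1.46 − 0.238) = ln(4.430) / 1.222 = 1.488/1.222 = 1.218 d.
D_c = (k_1/k_r) L₀ e^(−k_1 t_c) = (0.238/1.46) × 15.6 × e^(−0.238×1.218) = 0.1630 × 15.6 × 0.7483 = 1.903 mg/L.
Minimum DO = C_s − D_c = 9.30 − 1.903 = 7.397 mg/L.
x_c = v t_c = 0.857 m/s × 1.218 d × 86400 s/d = 90190 m ≈ 90.2 km.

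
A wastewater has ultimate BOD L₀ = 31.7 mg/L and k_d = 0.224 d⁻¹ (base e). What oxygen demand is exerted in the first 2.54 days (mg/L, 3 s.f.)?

y_t = L₀(1 − e^(−k_d t)) = 31.7 × (1 − e^(−0.224×2.54))
= 31.7 × (1 − 0.5661) = 31.7 × 0.4339 = 13.75 mg/L.

y ≈ 13.8 mg/L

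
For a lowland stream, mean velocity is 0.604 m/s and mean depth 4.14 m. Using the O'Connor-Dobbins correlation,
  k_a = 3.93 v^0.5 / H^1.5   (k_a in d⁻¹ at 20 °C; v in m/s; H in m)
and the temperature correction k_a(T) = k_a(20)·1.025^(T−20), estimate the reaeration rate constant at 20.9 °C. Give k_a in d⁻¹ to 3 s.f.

k_a ≈ 0.371 d⁻¹

k_a(20) = 3.93 × 0.604^0.5 / 4.14^1.5 = 3.93 × 0.7772 / 8.424 = 0.3626 d⁻¹.
k_a(20.9) = 0.3626 × 1.025^(20.9−20) = 0.3626 × 1.022 = 0.3707 d⁻¹.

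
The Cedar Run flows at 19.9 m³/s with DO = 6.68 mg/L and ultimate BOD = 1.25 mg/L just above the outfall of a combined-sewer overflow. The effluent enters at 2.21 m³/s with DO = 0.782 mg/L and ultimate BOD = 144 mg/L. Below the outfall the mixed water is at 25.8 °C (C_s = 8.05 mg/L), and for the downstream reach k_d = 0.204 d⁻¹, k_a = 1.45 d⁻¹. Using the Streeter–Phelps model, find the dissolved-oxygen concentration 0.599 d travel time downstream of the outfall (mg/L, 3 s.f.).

DO ≈ 6.05 mg/L

Mixed DO = (19.9×6.68 + 2.21×0.782)/(19.9+2.21) = 134.7/22.11 = 6.090 mg/L.
Mixed L₀ = (19.9×1.25 + 2.21×144)/(22.11) = 343.1/22.11 = 15.52 mg/L.
Initial deficit D₀ = C_s − DO₀ = 8.05 − 6.090 = 1.960 mg/L.
D(0.599) = [0.204×15.52/(1.45−0.204)](e^(−0.204×0.599) − e^(−1.45×0.599)) + 1.960 e^(−1.45×0.599)
= 2.541 × (0.8850 − 0.4196) + 1.960 × 0.4196 = 2.005 mg/L.
DO = 8.05 − 2.005 = 6.045 mg/L.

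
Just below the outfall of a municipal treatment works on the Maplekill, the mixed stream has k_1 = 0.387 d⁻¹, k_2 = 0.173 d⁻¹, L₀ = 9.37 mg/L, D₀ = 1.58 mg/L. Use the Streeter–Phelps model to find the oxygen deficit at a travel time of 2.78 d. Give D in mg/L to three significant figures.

D ≈ 5.67 mg/L

k_1 L₀/(k_2−k_1) = 0.387×9.37/(0.173−0.387) = 3.626/-0.2140 = -16.94 mg/L.
e^(−k_1 t) = e^(−0.387×2.780) = 0.3410; e^(−k_2 t) = e^(−0.173×2.780) = 0.6182.
D = -16.94 × (0.3410 − 0.6182) + 1.58 × 0.6182 = 4.697 + 0.9768 = 5.674 mg/L.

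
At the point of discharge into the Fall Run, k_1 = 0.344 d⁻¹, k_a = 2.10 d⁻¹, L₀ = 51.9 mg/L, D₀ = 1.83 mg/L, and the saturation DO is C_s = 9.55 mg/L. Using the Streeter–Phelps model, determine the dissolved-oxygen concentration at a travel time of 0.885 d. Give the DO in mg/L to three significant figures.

k_1 L₀/(k_a−k_1) = 0.344×51.9/(2.10−0.344) = 17.85/1.756 = 10.17 mg/L.
e^(−k_1 t) = e^(−0.344×0.8850) = 0.7375; e^(−k_a t) = e^(−2.10×0.8850) = 0.1559.
D = 10.17 × (0.7375 − 0.1559) + 1.83 × 0.1559 = 5.914 + 0.2853 = 6.199 mg/L.
DO = C_s − D = 9.55 − 6.199 = 3.351 mg/L.

DO ≈ 3.35 mg/L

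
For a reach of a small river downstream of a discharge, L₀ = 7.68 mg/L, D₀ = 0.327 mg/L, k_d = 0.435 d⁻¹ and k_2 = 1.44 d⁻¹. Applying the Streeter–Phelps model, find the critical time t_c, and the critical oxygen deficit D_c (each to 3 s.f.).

t_c ≈ 1.09 d; D_c ≈ 1.45 mg/L

t_c = [1/(k_2−k_d)] ln[(k_2/k_d)(1 − D₀(k_2−k_d)/(k_d L₀))]
= [1/(1.44−0.435)] ln[(1.44/0.435)(1 − 0.327×1.005/(0.435×7.68))]
= (1/1.005) ln[3.310 × 0.9016] = 0.9950 × ln(2.985) = 0.9950 × 1.094 = 1.088 d.
D_c = (k_d/k_2) L₀ e^(−k_d t_c) = (0.435/1.44) × 7.68 × e^(−0.435×1.088) = 0.3021 × 7.68 × 0.6229 = 1.445 mg/L.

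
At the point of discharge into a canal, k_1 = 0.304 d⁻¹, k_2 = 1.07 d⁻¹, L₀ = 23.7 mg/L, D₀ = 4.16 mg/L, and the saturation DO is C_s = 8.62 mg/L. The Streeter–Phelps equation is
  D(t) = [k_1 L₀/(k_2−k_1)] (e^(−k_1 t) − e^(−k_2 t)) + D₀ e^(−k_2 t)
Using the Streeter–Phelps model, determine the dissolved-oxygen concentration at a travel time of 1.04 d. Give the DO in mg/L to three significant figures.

DO ≈ 3.49 mg/L

k_1 L₀/(k_2−k_1) = 0.304×23.7/(1.07−0.304) = 7.205/0.7660 = 9.406 mg/L.
e^(−k_1 t) = e^(−0.304×1.040) = 0.7289; e^(−k_2 t) = e^(−1.07×1.040) = 0.3286.
D = 9.406 × (0.7289 − 0.3286) + 4.16 × 0.3286 = 3.765 + 1.367 = 5.132 mg/L.
DO = C_s − D = 8.62 − 5.132 = 3.488 mg/L.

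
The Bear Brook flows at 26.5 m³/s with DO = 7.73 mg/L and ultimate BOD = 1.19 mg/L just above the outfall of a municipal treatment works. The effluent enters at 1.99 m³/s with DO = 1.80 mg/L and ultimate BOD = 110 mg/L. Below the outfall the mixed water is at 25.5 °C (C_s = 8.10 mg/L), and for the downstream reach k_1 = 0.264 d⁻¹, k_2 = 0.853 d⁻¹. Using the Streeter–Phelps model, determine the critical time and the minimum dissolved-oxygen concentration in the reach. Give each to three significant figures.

t_c ≈ 1.61 d; minimum DO ≈ 6.32 mg/L

Mixed DO = (26.5×7.73 + 1.99×1.80)/(26.5+1.99) = 208.4/28.49 = 7.316 mg/L.
Mixed L₀ = (26.5×1.19 + 1.99×110)/(28.49) = 250.4/28.49 = 8.790 mg/L.
Initial deficit D₀ = C_s − DO₀ = 8.10 − 7.316 = 0.7842 mg/L.
t_c = (1/0.5890) ln[(0.853/0.264)(1 − 0.7842×0.5890/(0.264×8.790))] = 1.698 × ln(2.588) = 1.614 d.
D_c = (0.264/0.853) × 8.790 × e^(−0.264×1.614) = 0.3095 × 8.790 × 0.6530 = 1.776 mg/L.
Minimum DO = 8.10 − 1.776 = 6.324 mg/L.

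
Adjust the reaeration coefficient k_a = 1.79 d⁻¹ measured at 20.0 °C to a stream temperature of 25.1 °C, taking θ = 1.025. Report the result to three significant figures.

k_a(T₂) = k_a(T₁) · θ^(T₂−T₁) = 1.79 × 1.025^(25.1−20.0)
= 1.79 × 1.025^5.10 = 1.79 × 1.134 = 2.030 d⁻¹.

k_a ≈ 2.03 d⁻¹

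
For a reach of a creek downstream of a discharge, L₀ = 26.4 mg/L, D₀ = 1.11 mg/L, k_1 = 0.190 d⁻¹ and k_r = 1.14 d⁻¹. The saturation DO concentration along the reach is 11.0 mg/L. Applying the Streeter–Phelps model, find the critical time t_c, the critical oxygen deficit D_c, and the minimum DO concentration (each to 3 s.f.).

t_c ≈ 1.64 d; D_c ≈ 3.22 mg/L; min DO ≈ 7.78 mg/L

t_c = [1/(k_r−k_1)] ln[(k_r/k_1)(1 − D₀(k_r−k_1)/(k_1 L₀))]
= [1/(1.14−0.190)] ln[(1.14/0.190)(1 − 1.11×0.9500/(0.190×26.4))]
= (1/0.9500) ln[6.000 × 0.7898] = 1.053 × ln(4.739) = 1.053 × 1.556 = 1.638 d.
D_c = (k_1/k_r) L₀ e^(−k_1 t_c) = (0.190/1.14) × 26.4 × e^(−0.190×1.638) = 0.1667 × 26.4 × 0.7326 = 3.223 mg/L.
Minimum DO = C_s − D_c = 11.0 − 3.223 = 7.777 mg/L.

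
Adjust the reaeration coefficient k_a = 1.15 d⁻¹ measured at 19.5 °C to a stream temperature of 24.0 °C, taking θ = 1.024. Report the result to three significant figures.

k_a(T₂) = k_a(T₁) · θ^(T₂−T₁) = 1.15 × 1.024^(24.0−19.5)
= 1.15 × 1.024^4.50 = 1.15 × 1.113 = 1.280 d⁻¹.

k_a ≈ 1.28 d⁻¹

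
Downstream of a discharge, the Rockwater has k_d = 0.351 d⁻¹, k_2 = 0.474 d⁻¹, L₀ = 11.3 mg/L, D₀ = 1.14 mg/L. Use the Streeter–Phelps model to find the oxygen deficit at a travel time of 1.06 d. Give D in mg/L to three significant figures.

D ≈ 3.41 mg/L

k_d L₀/(k_2−k_d) = 0.351×11.3/(0.474−0.351) = 3.966/0.1230 = 32.25 mg/L.
e^(−k_d t) = e^(−0.351×1.060) = 0.6893; e^(−k_2 t) = e^(−0.474×1.060) = 0.6051.
D = 32.25 × (0.6893 − 0.6051) + 1.14 × 0.6051 = 2.717 + 0.6898 = 3.407 mg/L.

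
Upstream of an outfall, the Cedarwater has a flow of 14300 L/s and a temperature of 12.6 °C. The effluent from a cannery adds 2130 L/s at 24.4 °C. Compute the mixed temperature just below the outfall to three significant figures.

14.1 °C

Flow-weighted mixing: C = (Q_r C_r + Q_w C_w)/(Q_r + Q_w)
= (14300×12.6 + 2130×24.4)/(14300 + 2130) = 232200/16430 = 14.13 °C.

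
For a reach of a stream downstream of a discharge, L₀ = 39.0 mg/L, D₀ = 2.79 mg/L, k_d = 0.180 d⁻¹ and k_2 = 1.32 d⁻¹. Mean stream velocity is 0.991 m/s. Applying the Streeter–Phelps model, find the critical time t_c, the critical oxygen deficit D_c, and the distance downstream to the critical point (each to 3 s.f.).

t_c ≈ 1.22 d; D_c ≈ 4.27 mg/L; x_c ≈ 104 km

With k_2/k_d = 7.333 and 1 − D₀(k_2−k_d)/(k_d L₀) = 0.5469,
t_c = ln(7.333 × 0.5469) / (1.32 − 0.180) = ln(4.011) / 1.140 = 1.389/1.140 = 1.218 d.
D_c = (k_d/k_2) L₀ e^(−k_d t_c) = (0.180/1.32) × 39.0 × e^(−0.180×1.218) = 0.1364 × 39.0 × 0.8031 = 4.271 mg/L.
x_c = v t_c = 0.991 m/s × 1.218 d × 86400 s/d = 104300 m ≈ 104 km.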